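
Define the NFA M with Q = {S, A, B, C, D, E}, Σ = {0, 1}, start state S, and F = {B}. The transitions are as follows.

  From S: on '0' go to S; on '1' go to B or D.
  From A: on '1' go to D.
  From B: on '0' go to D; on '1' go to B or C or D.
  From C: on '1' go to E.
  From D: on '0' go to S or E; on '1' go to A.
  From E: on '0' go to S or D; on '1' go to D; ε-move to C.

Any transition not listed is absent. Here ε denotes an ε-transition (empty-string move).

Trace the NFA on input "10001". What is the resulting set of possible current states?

{A, B, C, D, E}

Start in {S}.
Read '1': {S} → {B, D}.
Read '0': {B, D} → {S, C, D, E}.
Read '0': {S, C, D, E} → {S, C, D, E}.
Read '0': {S, C, D, E} → {S, C, D, E}.
Read '1': {S, C, D, E} → {A, B, C, D, E}.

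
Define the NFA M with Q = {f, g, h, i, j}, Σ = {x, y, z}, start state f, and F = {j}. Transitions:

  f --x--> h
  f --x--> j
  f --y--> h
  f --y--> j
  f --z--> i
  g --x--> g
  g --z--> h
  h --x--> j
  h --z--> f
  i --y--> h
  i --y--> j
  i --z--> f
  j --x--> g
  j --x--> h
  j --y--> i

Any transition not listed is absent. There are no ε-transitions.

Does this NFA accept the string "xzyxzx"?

Start in {f}.
Read 'x': {f} → {h, j}.
Read 'z': {h, j} → {f}.
Read 'y': {f} → {h, j}.
Read 'x': {h, j} → {g, h, j}.
Read 'z': {g, h, j} → {f, h}.
Read 'x': {f, h} → {h, j}.
The final set {h, j} contains the accepting state j.

Yes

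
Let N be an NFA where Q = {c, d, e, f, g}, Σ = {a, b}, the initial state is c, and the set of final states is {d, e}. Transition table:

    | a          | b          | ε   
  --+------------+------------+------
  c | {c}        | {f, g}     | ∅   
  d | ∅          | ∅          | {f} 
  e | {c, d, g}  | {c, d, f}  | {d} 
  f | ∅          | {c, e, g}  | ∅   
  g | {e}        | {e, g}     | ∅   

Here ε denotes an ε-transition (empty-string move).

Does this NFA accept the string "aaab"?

No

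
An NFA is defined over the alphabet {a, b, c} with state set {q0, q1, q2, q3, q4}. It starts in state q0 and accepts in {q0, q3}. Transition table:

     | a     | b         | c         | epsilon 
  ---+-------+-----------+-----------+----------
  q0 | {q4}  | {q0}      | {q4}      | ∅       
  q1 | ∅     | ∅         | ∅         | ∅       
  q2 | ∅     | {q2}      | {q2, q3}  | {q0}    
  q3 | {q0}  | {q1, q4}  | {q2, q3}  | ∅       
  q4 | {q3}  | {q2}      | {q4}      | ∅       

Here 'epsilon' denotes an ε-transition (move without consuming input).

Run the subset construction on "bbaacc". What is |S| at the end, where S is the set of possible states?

4

Start in {q0}.
Read 'b': {q0} → {q0}.
Read 'b': {q0} → {q0}.
Read 'a': {q0} → {q4}.
Read 'a': {q4} → {q3}.
Read 'c': {q3} → {q0, q2, q3}.
Read 'c': {q0, q2, q3} → {q0, q2, q3, q4}.
That set has 4 states.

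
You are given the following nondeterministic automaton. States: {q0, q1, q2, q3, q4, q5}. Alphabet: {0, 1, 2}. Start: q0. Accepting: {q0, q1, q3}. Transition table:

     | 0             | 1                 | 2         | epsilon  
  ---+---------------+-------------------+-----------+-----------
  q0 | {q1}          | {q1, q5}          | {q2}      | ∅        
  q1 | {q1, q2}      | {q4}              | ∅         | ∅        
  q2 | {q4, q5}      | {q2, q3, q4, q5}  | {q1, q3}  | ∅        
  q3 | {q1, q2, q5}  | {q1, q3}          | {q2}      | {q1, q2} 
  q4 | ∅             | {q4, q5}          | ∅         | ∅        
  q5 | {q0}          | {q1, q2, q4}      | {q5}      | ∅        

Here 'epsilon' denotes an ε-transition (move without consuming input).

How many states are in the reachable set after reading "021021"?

Start in {q0}.
Read '0': {q0} → {q1}.
Read '2': {q1} → ∅.
The set is empty and remains empty for the remaining 4 symbols.
That set has 0 states.

0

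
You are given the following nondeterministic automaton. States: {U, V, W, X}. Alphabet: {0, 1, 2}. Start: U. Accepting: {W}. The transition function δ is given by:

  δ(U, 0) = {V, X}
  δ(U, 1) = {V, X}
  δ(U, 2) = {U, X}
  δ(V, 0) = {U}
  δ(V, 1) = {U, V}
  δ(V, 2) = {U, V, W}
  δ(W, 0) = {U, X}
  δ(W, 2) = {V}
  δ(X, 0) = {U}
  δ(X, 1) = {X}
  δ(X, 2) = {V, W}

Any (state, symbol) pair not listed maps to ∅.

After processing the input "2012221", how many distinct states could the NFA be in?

3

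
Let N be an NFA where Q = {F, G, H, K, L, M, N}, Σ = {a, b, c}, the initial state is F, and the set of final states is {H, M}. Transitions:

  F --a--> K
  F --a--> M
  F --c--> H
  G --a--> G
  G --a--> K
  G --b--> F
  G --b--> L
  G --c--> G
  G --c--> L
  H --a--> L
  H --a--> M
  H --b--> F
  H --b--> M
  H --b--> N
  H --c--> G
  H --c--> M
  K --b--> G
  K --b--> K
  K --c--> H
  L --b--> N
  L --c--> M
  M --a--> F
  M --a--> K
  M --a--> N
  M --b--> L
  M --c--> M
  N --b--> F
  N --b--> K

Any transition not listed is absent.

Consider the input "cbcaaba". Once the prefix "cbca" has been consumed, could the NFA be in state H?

Start in {F}.
Read 'c': F→{H}; now {H}.
Read 'b': H→{F, M, N}; now {F, M, N}.
Read 'c': F→{H}, M→{M}, N→∅; now {H, M}.
Read 'a': H→{L, M}, M→{F, K, N}; now {F, K, L, M, N}.
State H is not in {F, K, L, M, N}.

No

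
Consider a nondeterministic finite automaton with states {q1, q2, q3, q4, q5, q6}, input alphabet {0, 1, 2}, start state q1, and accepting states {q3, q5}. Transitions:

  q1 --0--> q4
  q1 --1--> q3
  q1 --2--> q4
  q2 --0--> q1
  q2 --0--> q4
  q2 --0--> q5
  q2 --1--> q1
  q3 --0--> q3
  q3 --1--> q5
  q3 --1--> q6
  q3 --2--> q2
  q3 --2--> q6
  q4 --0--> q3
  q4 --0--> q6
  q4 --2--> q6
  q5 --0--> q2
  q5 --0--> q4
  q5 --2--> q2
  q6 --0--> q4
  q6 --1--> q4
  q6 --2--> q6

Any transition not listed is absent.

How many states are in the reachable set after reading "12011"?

2

Start in {q1}.
Read '1': q1→{q3}; now {q3}.
Read '2': q3→{q2, q6}; now {q2, q6}.
Read '0': q2→{q1, q4, q5}, q6→{q4}; now {q1, q4, q5}.
Read '1': q1→{q3}, q4→∅, q5→∅; now {q3}.
Read '1': q3→{q5, q6}; now {q5, q6}.
That set has 2 states.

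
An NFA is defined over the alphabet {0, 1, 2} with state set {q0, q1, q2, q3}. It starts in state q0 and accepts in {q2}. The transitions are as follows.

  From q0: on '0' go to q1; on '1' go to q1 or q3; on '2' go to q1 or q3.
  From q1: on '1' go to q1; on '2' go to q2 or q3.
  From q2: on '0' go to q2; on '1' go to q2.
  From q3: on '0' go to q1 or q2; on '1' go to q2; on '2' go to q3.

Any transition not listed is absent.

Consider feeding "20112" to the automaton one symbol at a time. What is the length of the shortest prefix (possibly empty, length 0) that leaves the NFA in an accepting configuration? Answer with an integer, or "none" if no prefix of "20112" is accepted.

2

Start in {q0}.
Read '2': q0→{q1, q3}; now {q1, q3}.
Read '0': q1→∅, q3→{q1, q2}; now {q1, q2}.
None of the earlier sets intersect F, but {q1, q2} does.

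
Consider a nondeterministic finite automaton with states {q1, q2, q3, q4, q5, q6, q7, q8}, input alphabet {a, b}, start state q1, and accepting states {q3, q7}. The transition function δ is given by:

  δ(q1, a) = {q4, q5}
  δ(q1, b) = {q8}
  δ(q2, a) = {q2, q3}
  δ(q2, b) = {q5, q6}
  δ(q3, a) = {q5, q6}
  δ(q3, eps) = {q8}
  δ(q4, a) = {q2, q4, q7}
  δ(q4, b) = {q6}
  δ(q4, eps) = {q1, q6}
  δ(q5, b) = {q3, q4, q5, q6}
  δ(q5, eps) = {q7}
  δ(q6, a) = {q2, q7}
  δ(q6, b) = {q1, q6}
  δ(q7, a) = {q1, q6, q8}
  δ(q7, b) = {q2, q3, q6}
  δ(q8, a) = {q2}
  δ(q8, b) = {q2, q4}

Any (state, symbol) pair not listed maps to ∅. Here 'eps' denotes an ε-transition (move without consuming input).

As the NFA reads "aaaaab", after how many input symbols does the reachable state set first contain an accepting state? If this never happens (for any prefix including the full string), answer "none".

Start in {q1}.
Read 'a': q1→{q4, q5}; union {q4, q5}; ε-closure = {q1, q4, q5, q6, q7}.
None of the earlier sets intersect F, but {q1, q4, q5, q6, q7} does.

1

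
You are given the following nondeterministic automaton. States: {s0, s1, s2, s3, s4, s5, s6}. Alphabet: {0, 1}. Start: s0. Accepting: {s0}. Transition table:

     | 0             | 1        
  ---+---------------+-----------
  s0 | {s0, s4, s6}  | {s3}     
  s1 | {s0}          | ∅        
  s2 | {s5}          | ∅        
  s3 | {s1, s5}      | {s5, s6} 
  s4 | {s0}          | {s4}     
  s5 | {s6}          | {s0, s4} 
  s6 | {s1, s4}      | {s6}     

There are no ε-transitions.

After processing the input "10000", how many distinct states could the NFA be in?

Start in {s0}.
Read '1': s0→{s3}; now {s3}.
Read '0': s3→{s1, s5}; now {s1, s5}.
Read '0': s1→{s0}, s5→{s6}; now {s0, s6}.
Read '0': s0→{s0, s4, s6}, s6→{s1, s4}; now {s0, s1, s4, s6}.
Read '0': s0→{s0, s4, s6}, s1→{s0}, s4→{s0}, s6→{s1, s4}; now {s0, s1, s4, s6}.
That set has 4 states.

4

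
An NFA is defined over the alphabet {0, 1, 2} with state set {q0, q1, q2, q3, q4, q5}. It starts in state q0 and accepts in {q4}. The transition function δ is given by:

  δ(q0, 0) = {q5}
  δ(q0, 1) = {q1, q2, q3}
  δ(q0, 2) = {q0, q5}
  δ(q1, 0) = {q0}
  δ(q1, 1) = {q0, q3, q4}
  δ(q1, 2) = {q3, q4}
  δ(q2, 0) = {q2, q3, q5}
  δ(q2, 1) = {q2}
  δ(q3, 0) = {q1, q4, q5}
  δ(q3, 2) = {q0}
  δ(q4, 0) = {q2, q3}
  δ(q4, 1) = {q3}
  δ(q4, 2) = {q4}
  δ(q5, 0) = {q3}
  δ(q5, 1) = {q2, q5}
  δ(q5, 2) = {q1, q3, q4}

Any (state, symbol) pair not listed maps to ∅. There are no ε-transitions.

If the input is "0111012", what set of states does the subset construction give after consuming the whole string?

{q1, q3, q4}

Start in {q0}.
Read '0': q0→{q5}; now {q5}.
Read '1': q5→{q2, q5}; now {q2, q5}.
Read '1': q2→{q2}, q5→{q2, q5}; now {q2, q5}.
Read '1': q2→{q2}, q5→{q2, q5}; now {q2, q5}.
Read '0': q2→{q2, q3, q5}, q5→{q3}; now {q2, q3, q5}.
Read '1': q2→{q2}, q3→∅, q5→{q2, q5}; now {q2, q5}.
Read '2': q2→∅, q5→{q1, q3, q4}; now {q1, q3, q4}.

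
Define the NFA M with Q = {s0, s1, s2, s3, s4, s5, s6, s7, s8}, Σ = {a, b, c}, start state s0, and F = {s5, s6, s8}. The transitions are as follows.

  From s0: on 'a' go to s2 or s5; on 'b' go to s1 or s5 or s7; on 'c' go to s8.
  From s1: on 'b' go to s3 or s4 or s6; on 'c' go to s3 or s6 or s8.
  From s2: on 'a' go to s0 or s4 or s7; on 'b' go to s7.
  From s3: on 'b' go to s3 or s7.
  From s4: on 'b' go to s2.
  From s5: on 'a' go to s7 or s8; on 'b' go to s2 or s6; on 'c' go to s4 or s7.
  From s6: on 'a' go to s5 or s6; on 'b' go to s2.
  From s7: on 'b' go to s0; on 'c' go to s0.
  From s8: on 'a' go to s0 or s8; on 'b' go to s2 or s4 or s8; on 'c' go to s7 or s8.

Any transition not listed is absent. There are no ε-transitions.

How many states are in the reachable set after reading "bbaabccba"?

6

Start in {s0}.
Read 'b': s0→{s1, s5, s7}; now {s1, s5, s7}.
Read 'b': s1→{s3, s4, s6}, s5→{s2, s6}, s7→{s0}; now {s0, s2, s3, s4, s6}.
Read 'a': s0→{s2, s5}, s2→{s0, s4, s7}, s3→∅, s4→∅, s6→{s5, s6}; now {s0, s2, s4, s5, s6, s7}.
Read 'a': s0→{s2, s5}, s2→{s0, s4, s7}, s4→∅, s5→{s7, s8}, s6→{s5, s6}, s7→∅; now {s0, s2, s4, s5, s6, s7, s8}.
Read 'b': s0→{s1, s5, s7}, s2→{s7}, s4→{s2}, s5→{s2, s6}, s6→{s2}, s7→{s0}, s8→{s2, s4, s8}; now {s0, s1, s2, s4, s5, s6, s7, s8}.
Read 'c': s0→{s8}, s1→{s3, s6, s8}, s2→∅, s4→∅, s5→{s4, s7}, s6→∅, s7→{s0}, s8→{s7, s8}; now {s0, s3, s4, s6, s7, s8}.
Read 'c': s0→{s8}, s3→∅, s4→∅, s6→∅, s7→{s0}, s8→{s7, s8}; now {s0, s7, s8}.
Read 'b': s0→{s1, s5, s7}, s7→{s0}, s8→{s2, s4, s8}; now {s0, s1, s2, s4, s5, s7, s8}.
Read 'a': s0→{s2, s5}, s1→∅, s2→{s0, s4, s7}, s4→∅, s5→{s7, s8}, s7→∅, s8→{s0, s8}; now {s0, s2, s4, s5, s7, s8}.
That set has 6 states.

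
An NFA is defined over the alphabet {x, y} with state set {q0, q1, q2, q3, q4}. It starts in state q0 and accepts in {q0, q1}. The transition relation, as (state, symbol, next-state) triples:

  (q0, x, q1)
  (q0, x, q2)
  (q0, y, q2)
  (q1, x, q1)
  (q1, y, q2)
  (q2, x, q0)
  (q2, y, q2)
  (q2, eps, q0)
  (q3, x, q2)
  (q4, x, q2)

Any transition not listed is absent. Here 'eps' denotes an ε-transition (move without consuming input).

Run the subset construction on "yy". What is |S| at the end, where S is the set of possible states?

Start in {q0}.
Read 'y': {q0} → {q0, q2}.
Read 'y': {q0, q2} → {q0, q2}.
That set has 2 states.

2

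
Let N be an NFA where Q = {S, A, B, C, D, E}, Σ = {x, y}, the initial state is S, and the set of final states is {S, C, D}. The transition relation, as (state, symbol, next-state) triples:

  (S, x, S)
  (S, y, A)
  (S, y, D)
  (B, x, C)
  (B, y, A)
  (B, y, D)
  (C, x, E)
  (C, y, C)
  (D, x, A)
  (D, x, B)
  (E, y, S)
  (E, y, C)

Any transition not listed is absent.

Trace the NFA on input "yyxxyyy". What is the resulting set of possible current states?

Start in {S}.
Read 'y': {S} → {A, D}.
Read 'y': {A, D} → ∅.
The set is empty and remains empty for the remaining 5 symbols.

∅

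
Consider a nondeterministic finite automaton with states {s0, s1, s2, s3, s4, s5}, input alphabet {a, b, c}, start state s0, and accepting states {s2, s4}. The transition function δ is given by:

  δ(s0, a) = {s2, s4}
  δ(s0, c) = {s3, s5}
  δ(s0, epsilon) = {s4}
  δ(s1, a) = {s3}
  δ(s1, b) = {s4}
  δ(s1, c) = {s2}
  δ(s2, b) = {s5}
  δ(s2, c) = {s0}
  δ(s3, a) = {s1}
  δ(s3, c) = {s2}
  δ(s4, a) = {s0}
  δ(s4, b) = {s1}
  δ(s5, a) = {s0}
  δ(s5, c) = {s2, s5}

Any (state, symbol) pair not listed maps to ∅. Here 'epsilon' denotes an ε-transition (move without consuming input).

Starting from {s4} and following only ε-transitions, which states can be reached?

Begin with {s4}.
No ε-moves leave this set, so the closure equals the set itself.

{s4}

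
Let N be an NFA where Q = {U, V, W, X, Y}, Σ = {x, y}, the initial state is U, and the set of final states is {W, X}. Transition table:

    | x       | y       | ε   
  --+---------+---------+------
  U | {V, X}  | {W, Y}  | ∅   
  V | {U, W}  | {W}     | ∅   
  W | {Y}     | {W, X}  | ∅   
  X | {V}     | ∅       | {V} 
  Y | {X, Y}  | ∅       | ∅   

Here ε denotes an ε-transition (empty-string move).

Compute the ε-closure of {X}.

{V, X}

Begin with {X}.
ε-move X → V; add V.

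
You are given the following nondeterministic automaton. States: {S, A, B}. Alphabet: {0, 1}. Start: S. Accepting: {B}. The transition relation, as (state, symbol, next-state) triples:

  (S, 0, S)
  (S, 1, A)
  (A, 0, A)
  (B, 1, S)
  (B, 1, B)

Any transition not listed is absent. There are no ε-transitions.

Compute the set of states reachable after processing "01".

Start in {S}.
Read '0': {S} → {S}.
Read '1': {S} → {A}.

{A}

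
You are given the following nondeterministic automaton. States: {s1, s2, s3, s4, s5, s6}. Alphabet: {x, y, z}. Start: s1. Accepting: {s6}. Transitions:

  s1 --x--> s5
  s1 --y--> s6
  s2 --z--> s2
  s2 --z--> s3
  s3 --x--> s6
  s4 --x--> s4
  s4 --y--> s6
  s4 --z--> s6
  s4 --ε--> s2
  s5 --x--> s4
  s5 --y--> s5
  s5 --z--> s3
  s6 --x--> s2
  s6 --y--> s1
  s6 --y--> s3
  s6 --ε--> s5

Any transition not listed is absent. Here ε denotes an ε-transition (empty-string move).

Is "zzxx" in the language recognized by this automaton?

No

Start in {s1}.
Read 'z': {s1} → ∅.
The set is empty and remains empty for the remaining 3 symbols.
The final set ∅ contains no accepting state.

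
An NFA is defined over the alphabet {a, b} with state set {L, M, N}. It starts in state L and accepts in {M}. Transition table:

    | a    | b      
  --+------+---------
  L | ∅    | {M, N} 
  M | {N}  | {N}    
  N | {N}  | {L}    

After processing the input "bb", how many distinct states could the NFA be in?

Start in {L}.
Read 'b': L→{M, N}; now {M, N}.
Read 'b': M→{N}, N→{L}; now {L, N}.
That set has 2 states.

2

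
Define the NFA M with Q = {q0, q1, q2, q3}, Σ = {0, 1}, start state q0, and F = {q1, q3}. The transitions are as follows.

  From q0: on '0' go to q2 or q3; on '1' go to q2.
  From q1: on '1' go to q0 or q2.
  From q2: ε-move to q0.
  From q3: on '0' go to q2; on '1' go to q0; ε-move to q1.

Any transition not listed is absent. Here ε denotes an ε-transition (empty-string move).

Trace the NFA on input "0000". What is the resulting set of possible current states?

{q0, q1, q2, q3}

Start in {q0}.
Read '0': {q0} → {q0, q1, q2, q3}.
Read '0': {q0, q1, q2, q3} → {q0, q1, q2, q3}.
Read '0': {q0, q1, q2, q3} → {q0, q1, q2, q3}.
Read '0': {q0, q1, q2, q3} → {q0, q1, q2, q3}.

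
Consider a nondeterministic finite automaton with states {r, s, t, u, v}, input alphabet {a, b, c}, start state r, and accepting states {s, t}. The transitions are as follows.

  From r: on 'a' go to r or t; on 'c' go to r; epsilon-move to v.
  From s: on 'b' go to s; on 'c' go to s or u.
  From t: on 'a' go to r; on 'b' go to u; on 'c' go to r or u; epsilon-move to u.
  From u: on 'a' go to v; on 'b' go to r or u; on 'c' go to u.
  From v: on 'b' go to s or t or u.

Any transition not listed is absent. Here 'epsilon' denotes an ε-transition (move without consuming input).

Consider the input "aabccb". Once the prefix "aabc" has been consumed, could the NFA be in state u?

Yes

Start: ε-closure({r}) = {r, v}.
Read 'a': r→{r, t}, v→∅; union {r, t}; ε-closure = {r, t, u, v}.
Read 'a': r→{r, t}, t→{r}, u→{v}, v→∅; union {r, t, v}; ε-closure = {r, t, u, v}.
Read 'b': r→∅, t→{u}, u→{r, u}, v→{s, t, u}; union {r, s, t, u}; ε-closure = {r, s, t, u, v}.
Read 'c': r→{r}, s→{s, u}, t→{r, u}, u→{u}, v→∅; union {r, s, u}; ε-closure = {r, s, u, v}.
State u is in {r, s, u, v}.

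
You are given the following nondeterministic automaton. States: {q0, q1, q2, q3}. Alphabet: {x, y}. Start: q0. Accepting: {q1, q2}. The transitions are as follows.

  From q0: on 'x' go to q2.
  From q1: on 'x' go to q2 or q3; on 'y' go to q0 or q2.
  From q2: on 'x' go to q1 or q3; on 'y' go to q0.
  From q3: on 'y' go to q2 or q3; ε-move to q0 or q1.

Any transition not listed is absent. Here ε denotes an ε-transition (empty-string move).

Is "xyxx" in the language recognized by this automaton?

Yes

Start in {q0}.
Read 'x': q0→{q2}; now {q2}.
Read 'y': q2→{q0}; now {q0}.
Read 'x': q0→{q2}; now {q2}.
Read 'x': q2→{q1, q3}; union {q1, q3}; ε-closure = {q0, q1, q3}.
The final set {q0, q1, q3} contains the accepting state q1.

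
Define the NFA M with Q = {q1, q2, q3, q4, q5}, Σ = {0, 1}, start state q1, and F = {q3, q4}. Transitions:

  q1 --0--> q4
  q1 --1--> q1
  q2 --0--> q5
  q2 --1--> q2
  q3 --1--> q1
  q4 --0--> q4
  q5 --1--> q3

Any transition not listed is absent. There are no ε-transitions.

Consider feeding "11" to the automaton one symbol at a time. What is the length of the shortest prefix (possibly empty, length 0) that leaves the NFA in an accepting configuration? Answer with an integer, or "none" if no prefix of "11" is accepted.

Start in {q1}.
Read '1': {q1} → {q1}.
Read '1': {q1} → {q1}.
No reachable set along the way intersects F.

none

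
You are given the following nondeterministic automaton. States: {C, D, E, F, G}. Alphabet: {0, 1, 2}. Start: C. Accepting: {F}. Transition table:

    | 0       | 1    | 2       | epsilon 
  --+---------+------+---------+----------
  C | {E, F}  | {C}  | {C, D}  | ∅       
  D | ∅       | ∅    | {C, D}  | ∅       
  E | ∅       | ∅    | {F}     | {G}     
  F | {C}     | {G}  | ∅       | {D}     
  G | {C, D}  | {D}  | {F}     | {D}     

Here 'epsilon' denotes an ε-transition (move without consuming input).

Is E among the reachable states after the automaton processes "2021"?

No

Start in {C}.
Read '2': C→{C, D}; now {C, D}.
Read '0': C→{E, F}, D→∅; union {E, F}; ε-closure = {D, E, F, G}.
Read '2': D→{C, D}, E→{F}, F→∅, G→{F}; now {C, D, F}.
Read '1': C→{C}, D→∅, F→{G}; union {C, G}; ε-closure = {C, D, G}.
State E is not in {C, D, G}.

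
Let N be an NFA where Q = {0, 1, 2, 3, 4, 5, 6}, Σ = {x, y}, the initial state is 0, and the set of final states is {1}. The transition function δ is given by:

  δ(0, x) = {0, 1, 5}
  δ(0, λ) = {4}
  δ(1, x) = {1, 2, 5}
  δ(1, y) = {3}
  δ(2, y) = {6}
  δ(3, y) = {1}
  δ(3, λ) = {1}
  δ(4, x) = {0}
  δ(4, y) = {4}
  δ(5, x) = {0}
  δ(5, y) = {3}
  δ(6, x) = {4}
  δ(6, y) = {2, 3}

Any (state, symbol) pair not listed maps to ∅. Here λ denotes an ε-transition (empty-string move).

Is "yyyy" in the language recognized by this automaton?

Start: ε-closure({0}) = {0, 4}.
Read 'y': {0, 4} → {4}.
Read 'y': {4} → {4}.
Read 'y': {4} → {4}.
Read 'y': {4} → {4}.
The final set {4} contains no accepting state.

No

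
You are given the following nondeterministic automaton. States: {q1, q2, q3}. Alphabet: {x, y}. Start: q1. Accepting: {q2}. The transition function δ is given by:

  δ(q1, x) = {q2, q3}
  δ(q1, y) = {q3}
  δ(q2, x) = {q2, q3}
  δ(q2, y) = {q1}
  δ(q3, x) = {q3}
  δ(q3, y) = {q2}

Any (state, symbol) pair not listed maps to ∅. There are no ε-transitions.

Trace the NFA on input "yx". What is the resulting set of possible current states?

Start in {q1}.
Read 'y': q1→{q3}; now {q3}.
Read 'x': q3→{q3}; now {q3}.

{q3}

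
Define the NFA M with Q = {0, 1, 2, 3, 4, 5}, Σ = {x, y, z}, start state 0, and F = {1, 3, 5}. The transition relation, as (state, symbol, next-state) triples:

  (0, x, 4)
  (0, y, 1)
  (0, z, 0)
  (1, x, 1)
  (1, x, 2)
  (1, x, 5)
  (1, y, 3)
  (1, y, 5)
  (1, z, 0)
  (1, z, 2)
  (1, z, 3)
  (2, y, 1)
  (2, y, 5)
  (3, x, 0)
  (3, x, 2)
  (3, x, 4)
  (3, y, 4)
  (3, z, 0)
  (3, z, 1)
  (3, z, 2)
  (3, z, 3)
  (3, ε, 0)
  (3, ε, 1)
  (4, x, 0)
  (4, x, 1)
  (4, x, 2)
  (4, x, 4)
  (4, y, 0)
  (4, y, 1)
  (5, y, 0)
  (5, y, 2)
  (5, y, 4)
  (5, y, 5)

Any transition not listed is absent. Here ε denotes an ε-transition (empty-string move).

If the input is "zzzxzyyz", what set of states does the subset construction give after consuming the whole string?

Start in {0}.
Read 'z': 0→{0}; now {0}.
Read 'z': 0→{0}; now {0}.
Read 'z': 0→{0}; now {0}.
Read 'x': 0→{4}; now {4}.
Read 'z': 4→∅; now ∅.
The set is empty and remains empty for the remaining 3 symbols.

∅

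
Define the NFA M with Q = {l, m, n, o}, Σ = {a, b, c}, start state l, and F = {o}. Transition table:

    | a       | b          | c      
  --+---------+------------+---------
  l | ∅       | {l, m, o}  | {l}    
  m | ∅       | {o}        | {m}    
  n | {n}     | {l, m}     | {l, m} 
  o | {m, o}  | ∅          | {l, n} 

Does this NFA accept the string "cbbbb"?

Yes

Start in {l}.
Read 'c': {l} → {l}.
Read 'b': {l} → {l, m, o}.
Read 'b': {l, m, o} → {l, m, o}.
Read 'b': {l, m, o} → {l, m, o}.
Read 'b': {l, m, o} → {l, m, o}.
The final set {l, m, o} contains the accepting state o.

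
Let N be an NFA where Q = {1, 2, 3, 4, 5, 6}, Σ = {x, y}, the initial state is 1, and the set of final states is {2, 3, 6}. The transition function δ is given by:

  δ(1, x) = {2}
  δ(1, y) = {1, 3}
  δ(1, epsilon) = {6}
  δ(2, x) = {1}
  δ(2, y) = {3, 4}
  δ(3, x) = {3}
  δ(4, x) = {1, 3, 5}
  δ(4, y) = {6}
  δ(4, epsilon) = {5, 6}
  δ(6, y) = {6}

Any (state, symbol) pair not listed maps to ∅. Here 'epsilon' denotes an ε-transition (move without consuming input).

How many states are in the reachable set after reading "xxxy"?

4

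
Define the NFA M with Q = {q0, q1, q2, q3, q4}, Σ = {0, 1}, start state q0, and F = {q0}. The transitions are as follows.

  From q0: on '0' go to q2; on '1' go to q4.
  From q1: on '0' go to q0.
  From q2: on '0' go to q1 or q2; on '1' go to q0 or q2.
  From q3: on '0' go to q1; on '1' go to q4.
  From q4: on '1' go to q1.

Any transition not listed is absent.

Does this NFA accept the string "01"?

Yes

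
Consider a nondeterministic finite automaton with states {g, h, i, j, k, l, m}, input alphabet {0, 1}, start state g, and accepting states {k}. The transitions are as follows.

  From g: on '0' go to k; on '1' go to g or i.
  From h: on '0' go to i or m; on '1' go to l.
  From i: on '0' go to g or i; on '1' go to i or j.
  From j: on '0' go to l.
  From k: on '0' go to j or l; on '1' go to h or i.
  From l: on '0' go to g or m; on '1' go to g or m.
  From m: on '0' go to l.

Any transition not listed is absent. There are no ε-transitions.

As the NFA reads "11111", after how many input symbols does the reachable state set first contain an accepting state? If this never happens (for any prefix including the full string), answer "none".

Start in {g}.
Read '1': {g} → {g, i}.
Read '1': {g, i} → {g, i, j}.
Read '1': {g, i, j} → {g, i, j}.
Read '1': {g, i, j} → {g, i, j}.
Read '1': {g, i, j} → {g, i, j}.
No reachable set along the way intersects F.

none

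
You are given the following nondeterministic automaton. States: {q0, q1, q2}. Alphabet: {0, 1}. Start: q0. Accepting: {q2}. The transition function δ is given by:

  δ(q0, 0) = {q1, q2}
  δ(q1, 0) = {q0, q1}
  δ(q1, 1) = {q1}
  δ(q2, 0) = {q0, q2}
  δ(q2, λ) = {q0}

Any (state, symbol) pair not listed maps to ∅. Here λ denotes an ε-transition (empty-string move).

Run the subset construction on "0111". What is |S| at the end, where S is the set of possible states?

1

Start in {q0}.
Read '0': {q0} → {q0, q1, q2}.
Read '1': {q0, q1, q2} → {q1}.
Read '1': {q1} → {q1}.
Read '1': {q1} → {q1}.
That set has 1 state.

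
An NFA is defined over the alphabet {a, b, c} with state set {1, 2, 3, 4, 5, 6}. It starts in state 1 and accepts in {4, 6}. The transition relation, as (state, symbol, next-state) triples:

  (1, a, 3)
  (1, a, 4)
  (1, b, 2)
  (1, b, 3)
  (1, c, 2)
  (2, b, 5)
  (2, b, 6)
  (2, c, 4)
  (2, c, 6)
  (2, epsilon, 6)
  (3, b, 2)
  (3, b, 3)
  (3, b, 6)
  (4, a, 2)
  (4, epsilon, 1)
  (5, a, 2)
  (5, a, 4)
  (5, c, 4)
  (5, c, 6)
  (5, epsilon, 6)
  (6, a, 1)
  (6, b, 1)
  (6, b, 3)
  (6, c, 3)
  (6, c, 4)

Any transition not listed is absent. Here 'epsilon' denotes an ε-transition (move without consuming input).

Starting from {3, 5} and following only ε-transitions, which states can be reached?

Begin with {3, 5}.
ε-move 5 → 6; add 6.

{3, 5, 6}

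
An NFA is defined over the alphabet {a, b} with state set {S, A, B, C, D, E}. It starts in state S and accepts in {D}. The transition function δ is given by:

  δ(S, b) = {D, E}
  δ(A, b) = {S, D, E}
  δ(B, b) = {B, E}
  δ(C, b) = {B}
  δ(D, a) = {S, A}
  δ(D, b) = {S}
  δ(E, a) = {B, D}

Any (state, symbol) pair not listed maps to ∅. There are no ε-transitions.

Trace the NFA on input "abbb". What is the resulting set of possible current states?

Start in {S}.
Read 'a': {S} → ∅.
The set is empty and remains empty for the remaining 3 symbols.

∅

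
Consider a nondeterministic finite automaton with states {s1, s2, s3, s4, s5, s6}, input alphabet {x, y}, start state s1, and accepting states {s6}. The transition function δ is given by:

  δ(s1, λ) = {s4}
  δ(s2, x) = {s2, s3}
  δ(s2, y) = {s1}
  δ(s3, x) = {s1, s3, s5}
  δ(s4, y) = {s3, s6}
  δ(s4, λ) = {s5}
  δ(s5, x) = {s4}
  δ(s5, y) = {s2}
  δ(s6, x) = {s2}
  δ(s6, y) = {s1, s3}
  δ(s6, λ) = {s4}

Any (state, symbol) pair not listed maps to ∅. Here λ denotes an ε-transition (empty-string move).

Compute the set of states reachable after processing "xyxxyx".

{s1, s2, s3, s4, s5}

Start: ε-closure({s1}) = {s1, s4, s5}.
Read 'x': {s1, s4, s5} → {s4, s5}.
Read 'y': {s4, s5} → {s2, s3, s4, s5, s6}.
Read 'x': {s2, s3, s4, s5, s6} → {s1, s2, s3, s4, s5}.
Read 'x': {s1, s2, s3, s4, s5} → {s1, s2, s3, s4, s5}.
Read 'y': {s1, s2, s3, s4, s5} → {s1, s2, s3, s4, s5, s6}.
Read 'x': {s1, s2, s3, s4, s5, s6} → {s1, s2, s3, s4, s5}.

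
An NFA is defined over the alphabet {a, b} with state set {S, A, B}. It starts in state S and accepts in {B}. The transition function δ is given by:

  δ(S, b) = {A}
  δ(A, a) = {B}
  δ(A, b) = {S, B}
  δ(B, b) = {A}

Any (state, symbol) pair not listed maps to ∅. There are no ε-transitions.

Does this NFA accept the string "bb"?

Start in {S}.
Read 'b': S→{A}; now {A}.
Read 'b': A→{S, B}; now {S, B}.
The final set {S, B} contains the accepting state B.

Yes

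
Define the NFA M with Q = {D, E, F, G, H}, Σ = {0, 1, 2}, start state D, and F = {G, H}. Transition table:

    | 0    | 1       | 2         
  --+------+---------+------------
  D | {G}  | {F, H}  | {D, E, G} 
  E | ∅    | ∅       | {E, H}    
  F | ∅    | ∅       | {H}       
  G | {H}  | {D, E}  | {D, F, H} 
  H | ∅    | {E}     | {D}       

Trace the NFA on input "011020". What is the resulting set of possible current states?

Start in {D}.
Read '0': {D} → {G}.
Read '1': {G} → {D, E}.
Read '1': {D, E} → {F, H}.
Read '0': {F, H} → ∅.
The set is empty and remains empty for the remaining 2 symbols.

∅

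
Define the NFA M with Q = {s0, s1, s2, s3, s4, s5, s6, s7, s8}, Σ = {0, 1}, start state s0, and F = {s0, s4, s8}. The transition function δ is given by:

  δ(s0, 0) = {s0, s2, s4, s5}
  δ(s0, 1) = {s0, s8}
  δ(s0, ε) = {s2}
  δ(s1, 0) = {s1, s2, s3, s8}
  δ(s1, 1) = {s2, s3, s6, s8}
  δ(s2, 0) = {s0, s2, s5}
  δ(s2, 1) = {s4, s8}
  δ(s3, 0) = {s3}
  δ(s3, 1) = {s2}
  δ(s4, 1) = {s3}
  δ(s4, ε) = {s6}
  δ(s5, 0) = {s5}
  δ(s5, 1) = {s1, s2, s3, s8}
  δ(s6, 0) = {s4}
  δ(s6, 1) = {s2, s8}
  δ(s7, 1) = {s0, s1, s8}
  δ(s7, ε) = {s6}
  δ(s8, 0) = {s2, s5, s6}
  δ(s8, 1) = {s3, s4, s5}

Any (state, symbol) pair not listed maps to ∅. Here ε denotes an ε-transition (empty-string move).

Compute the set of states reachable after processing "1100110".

{s0, s2, s3, s4, s5, s6}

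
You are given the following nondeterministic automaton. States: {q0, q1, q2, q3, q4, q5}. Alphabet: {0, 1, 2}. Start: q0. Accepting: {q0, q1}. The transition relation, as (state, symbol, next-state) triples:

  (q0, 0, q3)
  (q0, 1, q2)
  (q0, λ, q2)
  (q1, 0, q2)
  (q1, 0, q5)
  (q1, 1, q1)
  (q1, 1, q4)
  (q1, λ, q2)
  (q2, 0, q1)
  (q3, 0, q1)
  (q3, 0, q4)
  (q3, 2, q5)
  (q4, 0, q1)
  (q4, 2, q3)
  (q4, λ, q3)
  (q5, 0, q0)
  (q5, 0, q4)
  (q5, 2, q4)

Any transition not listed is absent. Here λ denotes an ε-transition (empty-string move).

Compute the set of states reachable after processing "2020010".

∅

Start: ε-closure({q0}) = {q0, q2}.
Read '2': q0→∅, q2→∅; now ∅.
The set is empty and remains empty for the remaining 6 symbols.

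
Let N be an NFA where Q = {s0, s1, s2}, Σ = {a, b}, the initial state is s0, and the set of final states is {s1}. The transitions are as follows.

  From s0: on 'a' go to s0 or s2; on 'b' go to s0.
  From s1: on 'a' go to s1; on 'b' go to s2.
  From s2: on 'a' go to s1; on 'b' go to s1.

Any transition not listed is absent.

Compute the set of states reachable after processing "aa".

Start in {s0}.
Read 'a': s0→{s0, s2}; now {s0, s2}.
Read 'a': s0→{s0, s2}, s2→{s1}; now {s0, s1, s2}.

{s0, s1, s2}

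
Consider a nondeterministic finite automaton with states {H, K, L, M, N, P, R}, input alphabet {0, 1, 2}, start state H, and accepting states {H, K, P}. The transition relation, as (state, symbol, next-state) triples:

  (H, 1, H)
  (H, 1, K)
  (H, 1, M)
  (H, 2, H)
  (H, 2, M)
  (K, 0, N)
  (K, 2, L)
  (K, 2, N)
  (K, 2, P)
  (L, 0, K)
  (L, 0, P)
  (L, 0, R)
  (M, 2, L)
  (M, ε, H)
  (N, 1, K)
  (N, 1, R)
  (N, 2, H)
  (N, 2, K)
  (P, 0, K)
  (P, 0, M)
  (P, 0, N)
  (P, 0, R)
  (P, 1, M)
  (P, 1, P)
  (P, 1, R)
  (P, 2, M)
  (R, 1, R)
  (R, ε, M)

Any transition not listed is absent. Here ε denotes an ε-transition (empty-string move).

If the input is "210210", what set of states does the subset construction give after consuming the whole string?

Start in {H}.
Read '2': {H} → {H, M}.
Read '1': {H, M} → {H, K, M}.
Read '0': {H, K, M} → {N}.
Read '2': {N} → {H, K}.
Read '1': {H, K} → {H, K, M}.
Read '0': {H, K, M} → {N}.

{N}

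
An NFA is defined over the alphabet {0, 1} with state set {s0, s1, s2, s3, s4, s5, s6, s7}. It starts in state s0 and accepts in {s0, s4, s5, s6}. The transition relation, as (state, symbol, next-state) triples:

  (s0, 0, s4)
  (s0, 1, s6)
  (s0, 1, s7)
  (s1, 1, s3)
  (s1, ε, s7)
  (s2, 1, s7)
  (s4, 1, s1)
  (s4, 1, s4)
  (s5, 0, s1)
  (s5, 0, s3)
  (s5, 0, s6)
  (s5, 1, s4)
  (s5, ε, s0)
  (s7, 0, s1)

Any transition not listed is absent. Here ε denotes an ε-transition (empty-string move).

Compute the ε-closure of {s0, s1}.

{s0, s1, s7}

Begin with {s0, s1}.
ε-move s1 → s7; add s7.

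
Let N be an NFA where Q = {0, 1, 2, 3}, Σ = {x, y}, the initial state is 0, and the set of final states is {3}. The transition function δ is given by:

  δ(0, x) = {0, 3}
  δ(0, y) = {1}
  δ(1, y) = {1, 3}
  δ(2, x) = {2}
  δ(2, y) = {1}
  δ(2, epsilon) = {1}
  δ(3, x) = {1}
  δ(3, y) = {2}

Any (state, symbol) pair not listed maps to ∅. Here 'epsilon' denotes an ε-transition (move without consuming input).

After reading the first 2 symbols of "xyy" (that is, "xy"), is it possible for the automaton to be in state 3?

No

Start in {0}.
Read 'x': 0→{0, 3}; now {0, 3}.
Read 'y': 0→{1}, 3→{2}; now {1, 2}.
State 3 is not in {1, 2}.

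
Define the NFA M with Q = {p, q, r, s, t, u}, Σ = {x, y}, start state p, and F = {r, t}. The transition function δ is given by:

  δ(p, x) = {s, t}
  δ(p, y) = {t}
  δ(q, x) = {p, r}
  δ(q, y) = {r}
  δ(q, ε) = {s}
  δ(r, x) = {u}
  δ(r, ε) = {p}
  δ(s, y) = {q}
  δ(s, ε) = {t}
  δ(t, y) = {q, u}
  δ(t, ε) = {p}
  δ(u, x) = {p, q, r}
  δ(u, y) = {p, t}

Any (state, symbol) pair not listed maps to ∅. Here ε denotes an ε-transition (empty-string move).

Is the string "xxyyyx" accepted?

Start in {p}.
Read 'x': p→{s, t}; union {s, t}; ε-closure = {p, s, t}.
Read 'x': p→{s, t}, s→∅, t→∅; union {s, t}; ε-closure = {p, s, t}.
Read 'y': p→{t}, s→{q}, t→{q, u}; union {q, t, u}; ε-closure = {p, q, s, t, u}.
Read 'y': p→{t}, q→{r}, s→{q}, t→{q, u}, u→{p, t}; union {p, q, r, t, u}; ε-closure = {p, q, r, s, t, u}.
Read 'y': p→{t}, q→{r}, r→∅, s→{q}, t→{q, u}, u→{p, t}; union {p, q, r, t, u}; ε-closure = {p, q, r, s, t, u}.
Read 'x': p→{s, t}, q→{p, r}, r→{u}, s→∅, t→∅, u→{p, q, r}; now {p, q, r, s, t, u}.
The final set {p, q, r, s, t, u} contains the accepting states r, t.

Yes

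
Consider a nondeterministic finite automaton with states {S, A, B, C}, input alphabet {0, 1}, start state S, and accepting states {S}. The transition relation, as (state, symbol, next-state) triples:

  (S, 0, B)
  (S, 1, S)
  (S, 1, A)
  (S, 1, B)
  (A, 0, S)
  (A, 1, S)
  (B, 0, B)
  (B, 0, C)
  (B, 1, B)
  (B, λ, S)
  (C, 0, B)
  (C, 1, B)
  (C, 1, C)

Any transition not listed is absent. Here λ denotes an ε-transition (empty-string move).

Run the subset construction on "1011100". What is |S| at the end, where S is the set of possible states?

Start in {S}.
Read '1': S→{S, A, B}; now {S, A, B}.
Read '0': S→{B}, A→{S}, B→{B, C}; now {S, B, C}.
Read '1': S→{S, A, B}, B→{B}, C→{B, C}; now {S, A, B, C}.
Read '1': S→{S, A, B}, A→{S}, B→{B}, C→{B, C}; now {S, A, B, C}.
Read '1': S→{S, A, B}, A→{S}, B→{B}, C→{B, C}; now {S, A, B, C}.
Read '0': S→{B}, A→{S}, B→{B, C}, C→{B}; now {S, B, C}.
Read '0': S→{B}, B→{B, C}, C→{B}; union {B, C}; ε-closure = {S, B, C}.
That set has 3 states.

3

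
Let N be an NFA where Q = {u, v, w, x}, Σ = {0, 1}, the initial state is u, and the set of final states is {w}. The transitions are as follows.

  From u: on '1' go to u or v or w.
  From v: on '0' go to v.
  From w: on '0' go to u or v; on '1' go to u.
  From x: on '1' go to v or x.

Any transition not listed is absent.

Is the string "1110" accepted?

Start in {u}.
Read '1': u→{u, v, w}; now {u, v, w}.
Read '1': u→{u, v, w}, v→∅, w→{u}; now {u, v, w}.
Read '1': u→{u, v, w}, v→∅, w→{u}; now {u, v, w}.
Read '0': u→∅, v→{v}, w→{u, v}; now {u, v}.
The final set {u, v} contains no accepting state.

No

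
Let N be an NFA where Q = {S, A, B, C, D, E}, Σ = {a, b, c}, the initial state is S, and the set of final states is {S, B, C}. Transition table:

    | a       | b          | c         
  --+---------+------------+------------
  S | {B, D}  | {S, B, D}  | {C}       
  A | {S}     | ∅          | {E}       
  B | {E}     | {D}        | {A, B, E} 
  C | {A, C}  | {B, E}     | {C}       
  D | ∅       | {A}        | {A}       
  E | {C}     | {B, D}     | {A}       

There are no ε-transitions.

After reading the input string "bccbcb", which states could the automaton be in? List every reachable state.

{B, D}

Start in {S}.
Read 'b': S→{S, B, D}; now {S, B, D}.
Read 'c': S→{C}, B→{A, B, E}, D→{A}; now {A, B, C, E}.
Read 'c': A→{E}, B→{A, B, E}, C→{C}, E→{A}; now {A, B, C, E}.
Read 'b': A→∅, B→{D}, C→{B, E}, E→{B, D}; now {B, D, E}.
Read 'c': B→{A, B, E}, D→{A}, E→{A}; now {A, B, E}.
Read 'b': A→∅, B→{D}, E→{B, D}; now {B, D}.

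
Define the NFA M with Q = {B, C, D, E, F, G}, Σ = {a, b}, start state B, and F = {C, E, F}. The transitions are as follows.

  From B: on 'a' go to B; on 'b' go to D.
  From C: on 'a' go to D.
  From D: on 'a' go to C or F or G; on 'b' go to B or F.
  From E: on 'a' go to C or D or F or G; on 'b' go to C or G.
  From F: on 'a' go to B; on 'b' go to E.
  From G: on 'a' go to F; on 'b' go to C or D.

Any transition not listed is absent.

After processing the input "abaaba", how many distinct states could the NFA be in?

5

Start in {B}.
Read 'a': B→{B}; now {B}.
Read 'b': B→{D}; now {D}.
Read 'a': D→{C, F, G}; now {C, F, G}.
Read 'a': C→{D}, F→{B}, G→{F}; now {B, D, F}.
Read 'b': B→{D}, D→{B, F}, F→{E}; now {B, D, E, F}.
Read 'a': B→{B}, D→{C, F, G}, E→{C, D, F, G}, F→{B}; now {B, C, D, F, G}.
That set has 5 states.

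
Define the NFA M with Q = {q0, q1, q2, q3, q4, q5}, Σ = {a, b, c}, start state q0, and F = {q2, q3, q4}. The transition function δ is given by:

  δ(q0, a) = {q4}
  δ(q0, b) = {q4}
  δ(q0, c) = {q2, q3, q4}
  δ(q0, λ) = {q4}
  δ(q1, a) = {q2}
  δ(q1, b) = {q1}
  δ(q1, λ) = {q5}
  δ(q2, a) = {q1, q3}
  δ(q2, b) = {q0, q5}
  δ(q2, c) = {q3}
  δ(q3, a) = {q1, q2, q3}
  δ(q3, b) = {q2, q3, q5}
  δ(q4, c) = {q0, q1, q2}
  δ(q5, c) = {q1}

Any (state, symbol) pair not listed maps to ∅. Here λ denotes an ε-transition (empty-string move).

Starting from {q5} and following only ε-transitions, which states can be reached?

Begin with {q5}.
No ε-moves leave this set, so the closure equals the set itself.

{q5}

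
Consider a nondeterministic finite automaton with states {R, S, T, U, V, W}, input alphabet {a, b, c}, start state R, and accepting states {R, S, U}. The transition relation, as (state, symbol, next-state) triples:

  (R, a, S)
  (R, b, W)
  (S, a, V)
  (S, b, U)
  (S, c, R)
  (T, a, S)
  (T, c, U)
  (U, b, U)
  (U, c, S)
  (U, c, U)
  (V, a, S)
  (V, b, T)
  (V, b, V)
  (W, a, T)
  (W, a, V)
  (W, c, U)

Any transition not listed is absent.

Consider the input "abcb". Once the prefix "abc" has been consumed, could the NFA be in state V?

No

Start in {R}.
Read 'a': R→{S}; now {S}.
Read 'b': S→{U}; now {U}.
Read 'c': U→{S, U}; now {S, U}.
State V is not in {S, U}.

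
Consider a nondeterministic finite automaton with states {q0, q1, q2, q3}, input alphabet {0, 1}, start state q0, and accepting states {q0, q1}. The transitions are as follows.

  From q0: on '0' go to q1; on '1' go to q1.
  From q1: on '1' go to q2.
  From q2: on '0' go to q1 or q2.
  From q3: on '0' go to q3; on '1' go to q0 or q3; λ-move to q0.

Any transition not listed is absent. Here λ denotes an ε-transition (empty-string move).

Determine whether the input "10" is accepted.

Start in {q0}.
Read '1': {q0} → {q1}.
Read '0': {q1} → ∅.
The final set ∅ contains no accepting state.

No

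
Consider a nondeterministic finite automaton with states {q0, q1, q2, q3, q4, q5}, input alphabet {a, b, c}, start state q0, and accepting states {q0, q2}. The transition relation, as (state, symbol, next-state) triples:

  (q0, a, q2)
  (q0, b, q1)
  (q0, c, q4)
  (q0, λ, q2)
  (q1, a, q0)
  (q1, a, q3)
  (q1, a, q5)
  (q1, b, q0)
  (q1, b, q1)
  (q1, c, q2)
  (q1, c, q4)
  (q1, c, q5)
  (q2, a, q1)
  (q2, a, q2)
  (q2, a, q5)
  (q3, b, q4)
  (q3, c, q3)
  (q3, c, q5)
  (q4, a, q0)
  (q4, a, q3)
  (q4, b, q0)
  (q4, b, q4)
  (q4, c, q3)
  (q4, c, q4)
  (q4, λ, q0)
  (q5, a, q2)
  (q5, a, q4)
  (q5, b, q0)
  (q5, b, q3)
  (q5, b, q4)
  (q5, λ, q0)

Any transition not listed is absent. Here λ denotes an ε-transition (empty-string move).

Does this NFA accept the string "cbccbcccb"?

Yes

Start: ε-closure({q0}) = {q0, q2}.
Read 'c': q0→{q4}, q2→∅; union {q4}; ε-closure = {q0, q2, q4}.
Read 'b': q0→{q1}, q2→∅, q4→{q0, q4}; union {q0, q1, q4}; ε-closure = {q0, q1, q2, q4}.
Read 'c': q0→{q4}, q1→{q2, q4, q5}, q2→∅, q4→{q3, q4}; union {q2, q3, q4, q5}; ε-closure = {q0, q2, q3, q4, q5}.
Read 'c': q0→{q4}, q2→∅, q3→{q3, q5}, q4→{q3, q4}, q5→∅; union {q3, q4, q5}; ε-closure = {q0, q2, q3, q4, q5}.
Read 'b': q0→{q1}, q2→∅, q3→{q4}, q4→{q0, q4}, q5→{q0, q3, q4}; union {q0, q1, q3, q4}; ε-closure = {q0, q1, q2, q3, q4}.
Read 'c': q0→{q4}, q1→{q2, q4, q5}, q2→∅, q3→{q3, q5}, q4→{q3, q4}; union {q2, q3, q4, q5}; ε-closure = {q0, q2, q3, q4, q5}.
Read 'c': q0→{q4}, q2→∅, q3→{q3, q5}, q4→{q3, q4}, q5→∅; union {q3, q4, q5}; ε-closure = {q0, q2, q3, q4, q5}.
Read 'c': q0→{q4}, q2→∅, q3→{q3, q5}, q4→{q3, q4}, q5→∅; union {q3, q4, q5}; ε-closure = {q0, q2, q3, q4, q5}.
Read 'b': q0→{q1}, q2→∅, q3→{q4}, q4→{q0, q4}, q5→{q0, q3, q4}; union {q0, q1, q3, q4}; ε-closure = {q0, q1, q2, q3, q4}.
The final set {q0, q1, q2, q3, q4} contains the accepting states q0, q2.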